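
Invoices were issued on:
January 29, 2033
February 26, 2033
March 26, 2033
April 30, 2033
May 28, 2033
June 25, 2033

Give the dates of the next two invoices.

July 30, 2033; August 27, 2033

All Saturdays; the gaps (28, 28, 35, 28, 28) vary with month length.
This is the last Saturday of each month.
July 2033 ends with Saturday July 30, 2033.
August 2033 ends with Saturday August 27, 2033.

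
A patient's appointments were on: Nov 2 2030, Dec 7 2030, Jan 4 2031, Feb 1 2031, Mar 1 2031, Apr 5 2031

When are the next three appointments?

May 3 2031, Jun 7 2031, Jul 5 2031

These are Saturdays at 28- or 35-day spacing (35, 28, 28, 28, 35).
The pattern: 1st Saturday of the month.
1st Saturday of May 2031: May 3 2031.
June 2031 — 1st Saturday is Jun 7 2031.
1st Saturday of July 2031: Jul 5 2031.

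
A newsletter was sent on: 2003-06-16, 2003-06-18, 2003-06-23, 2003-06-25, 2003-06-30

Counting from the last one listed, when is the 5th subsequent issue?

Every event lands on a Monday or Wednesday (gaps cycle 2, 5, 2, 5).
So the schedule is: every Monday and Wednesday.
Next Wednesday: 2003-07-02.
Next Monday: 2003-07-07.
Next Wednesday: 2003-07-09.
Next Monday: 2003-07-14.
The following Wednesday is 2003-07-16.

2003-07-16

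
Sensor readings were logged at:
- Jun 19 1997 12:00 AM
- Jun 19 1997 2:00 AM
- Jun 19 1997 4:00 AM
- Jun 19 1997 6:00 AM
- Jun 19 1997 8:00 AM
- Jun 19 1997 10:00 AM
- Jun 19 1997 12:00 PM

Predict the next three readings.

Gaps: 2, 2, 2, 2, 2, 2 hours — each event is 2 hours after the previous one.
Jun 19 1997 12:00 PM + 2 h = Jun 19 1997 2:00 PM.
Jun 19 1997 2:00 PM + 2 h = Jun 19 1997 4:00 PM.
Jun 19 1997 4:00 PM + 2 h = Jun 19 1997 6:00 PM.

Jun 19 1997 2:00 PM, Jun 19 1997 4:00 PM, Jun 19 1997 6:00 PM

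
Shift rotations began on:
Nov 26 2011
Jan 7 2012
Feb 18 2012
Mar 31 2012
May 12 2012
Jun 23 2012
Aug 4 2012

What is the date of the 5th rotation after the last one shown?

Mar 2 2013

The spacing is 42, 42, 42, 42, 42, 42 days — always 42 days.
Aug 4 2012 + 42 days = Sep 15 2012.
Sep 15 2012 + 42 days = Oct 27 2012.
Oct 27 2012 + 42 days = Dec 8 2012.
Dec 8 2012 + 42 days = Jan 19 2013.
Jan 19 2013 + 42 days = Mar 2 2013.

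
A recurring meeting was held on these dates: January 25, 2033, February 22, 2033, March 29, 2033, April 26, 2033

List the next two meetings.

May 31, 2033; June 28, 2033

These are Tuesdays with 28, 35, 28-day gaps.
Each is the final Tuesday of its month — March 29, 2033 is past the 28th, so '4th Tuesday' doesn't fit.
May 2033 ends with Tuesday May 31, 2033.
Last Tuesday of June 2033: June 28, 2033.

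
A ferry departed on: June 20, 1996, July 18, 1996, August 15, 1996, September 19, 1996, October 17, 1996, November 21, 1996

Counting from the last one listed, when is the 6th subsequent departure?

These are Thursdays at 28- or 35-day spacing (28, 28, 35, 28, 35).
The pattern: 3rd Thursday of the month.
3rd Thursday of December 1996: December 19, 1996.
3rd Thursday of January 1997: January 16, 1997.
February 1997 — 3rd Thursday is February 20, 1997.
3rd Thursday of March 1997: March 20, 1997.
3rd Thursday of April 1997: April 17, 1997.
3rd Thursday of May 1997: May 15, 1997.

May 15, 1997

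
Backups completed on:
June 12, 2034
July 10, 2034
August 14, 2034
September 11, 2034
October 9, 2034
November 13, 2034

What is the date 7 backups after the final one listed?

June 11, 2035

These are Mondays at 28- or 35-day spacing (28, 35, 28, 28, 35).
The pattern: 2nd Monday of the month.
2nd Monday of December 2034: December 11, 2034.
2nd Monday of January 2035: January 8, 2035.
February 2035 — 2nd Monday is February 12, 2035.
March 2035 — 2nd Monday is March 12, 2035.
April 2035 — 2nd Monday is April 9, 2035.
May 2035 — 2nd Monday is May 14, 2035.
2nd Monday of June 2035: June 11, 2035.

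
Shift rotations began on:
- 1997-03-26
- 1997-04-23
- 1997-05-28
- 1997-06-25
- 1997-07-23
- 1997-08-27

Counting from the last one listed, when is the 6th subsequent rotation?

All dates are Wednesdays, 28, 35, 28, 28, 35 days apart.
Specifically, the 4th Wednesday of each month.
4th Wednesday of September 1997: 1997-09-24.
October 1997 — 4th Wednesday is 1997-10-22.
November 1997 — 4th Wednesday is 1997-11-26.
December 1997 — 4th Wednesday is 1997-12-24.
January 1998 — 4th Wednesday is 1998-01-28.
4th Wednesday of February 1998: 1998-02-25.

1998-02-25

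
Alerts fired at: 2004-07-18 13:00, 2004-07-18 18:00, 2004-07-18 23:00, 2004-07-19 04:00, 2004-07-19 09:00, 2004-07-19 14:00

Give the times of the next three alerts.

The interval is a steady 5 hours (5, 5, 5, 5, 5).
2004-07-19 14:00 + 5 h = 2004-07-19 19:00.
2004-07-19 19:00 + 5 h = 2004-07-20 00:00.
2004-07-20 00:00 + 5 h = 2004-07-20 05:00.

2004-07-19 19:00, 2004-07-20 00:00, 2004-07-20 05:00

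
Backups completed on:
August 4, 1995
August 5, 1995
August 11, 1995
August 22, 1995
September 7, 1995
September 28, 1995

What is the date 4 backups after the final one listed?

Gaps: 1, 6, 11, 16, 21 days — each gap is 5 larger than the previous one.
Next gap: 26 days. September 28, 1995 + 26 days = October 24, 1995.
Next gap: 31 days. October 24, 1995 + 31 days = November 24, 1995.
Next gap: 36 days. November 24, 1995 + 36 days = December 30, 1995.
Next gap: 41 days. December 30, 1995 + 41 days = February 9, 1996.

February 9, 1996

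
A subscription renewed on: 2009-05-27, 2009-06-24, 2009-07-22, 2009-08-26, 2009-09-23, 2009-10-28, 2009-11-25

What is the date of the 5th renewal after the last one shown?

2010-04-28

All dates are Wednesdays, 28, 28, 35, 28, 35, 28 days apart.
Specifically, the 4th Wednesday of each month.
December 2009 — 4th Wednesday is 2009-12-23.
4th Wednesday of January 2010: 2010-01-27.
February 2010 — 4th Wednesday is 2010-02-24.
4th Wednesday of March 2010: 2010-03-24.
4th Wednesday of April 2010: 2010-04-28.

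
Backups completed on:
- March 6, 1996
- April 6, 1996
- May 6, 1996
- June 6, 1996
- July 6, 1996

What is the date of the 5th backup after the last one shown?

December 6, 1996

Gaps: 31, 30, 31, 30 days — not constant. Every event is on the 6th of the month.
Pattern: the 6th of each month.
August 1996: August 6, 1996.
Next: September 1996 → September 6, 1996.
October 1996: October 6, 1996.
Next: November 1996 → November 6, 1996.
December 1996: December 6, 1996.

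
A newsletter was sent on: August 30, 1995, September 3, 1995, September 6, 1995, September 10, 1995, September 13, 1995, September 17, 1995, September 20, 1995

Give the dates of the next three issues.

The gap pattern 4, 3, 4, 3, 4, 3 repeats every 2 events.
These are the Wednesdays and Sundays of each week.
Next Sunday: September 24, 1995.
The following Wednesday is September 27, 1995.
Next Sunday: October 1, 1995.

September 24, 1995; September 27, 1995; October 1, 1995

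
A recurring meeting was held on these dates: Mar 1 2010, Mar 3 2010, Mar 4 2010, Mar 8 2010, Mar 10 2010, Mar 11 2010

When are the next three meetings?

Gaps: 2, 1, 4, 2, 1 days — not constant, but cyclic with period 3.
The events fall on every Monday, Wednesday and Thursday.
Next Monday: Mar 15 2010.
The following Wednesday is Mar 17 2010.
Next Thursday: Mar 18 2010.

Mar 15 2010, Mar 17 2010, Mar 18 2010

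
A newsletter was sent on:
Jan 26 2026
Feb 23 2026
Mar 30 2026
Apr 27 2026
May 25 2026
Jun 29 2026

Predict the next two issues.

Every date is a Monday; gaps 28, 35, 28, 28, 35 days.
Each is the last Monday of its month (at least one falls on the 29th or later, ruling out '4th Monday').
July 2026 ends with Monday Jul 27 2026.
August 2026 ends with Monday Aug 31 2026.

Jul 27 2026, Aug 31 2026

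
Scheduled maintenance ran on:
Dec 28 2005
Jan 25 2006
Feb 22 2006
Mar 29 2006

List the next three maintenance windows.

These are Wednesdays with 28, 28, 35-day gaps.
Each is the final Wednesday of its month — Mar 29 2006 is past the 28th, so '4th Wednesday' doesn't fit.
Last Wednesday of April 2006: Apr 26 2006.
Last Wednesday of May 2006: May 31 2006.
Last Wednesday of June 2006: Jun 28 2006.

Apr 26 2006, May 31 2006, Jun 28 2006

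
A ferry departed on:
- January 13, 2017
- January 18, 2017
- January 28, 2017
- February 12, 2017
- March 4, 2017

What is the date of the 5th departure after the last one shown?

August 26, 2017

The spacing grows by 5 each time: 5, 10, 15, 20 days.
Next gap: 25 days. March 4, 2017 + 25 days = March 29, 2017.
Next gap: 30 days. March 29, 2017 + 30 days = April 28, 2017.
Next gap: 35 days. April 28, 2017 + 35 days = June 2, 2017.
Next gap: 40 days. June 2, 2017 + 40 days = July 12, 2017.
Next gap: 45 days. July 12, 2017 + 45 days = August 26, 2017.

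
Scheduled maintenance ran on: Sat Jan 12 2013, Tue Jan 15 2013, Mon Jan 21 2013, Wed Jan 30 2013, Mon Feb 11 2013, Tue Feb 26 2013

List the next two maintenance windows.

Sat Mar 16 2013, Sat Apr 6 2013

The spacing grows by 3 each time: 3, 6, 9, 12, 15 days.
Next gap: 18 days. Tue Feb 26 2013 + 18 days = Sat Mar 16 2013.
Next gap: 21 days. Sat Mar 16 2013 + 21 days = Sat Apr 6 2013.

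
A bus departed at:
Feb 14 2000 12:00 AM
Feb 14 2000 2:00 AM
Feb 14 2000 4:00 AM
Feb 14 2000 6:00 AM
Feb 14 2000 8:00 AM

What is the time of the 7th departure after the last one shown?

Feb 14 2000 10:00 PM

Gaps: 2, 2, 2, 2 hours — each event is 2 hours after the previous one.
Feb 14 2000 8:00 AM + 2 h = Feb 14 2000 10:00 AM.
Feb 14 2000 10:00 AM + 2 h = Feb 14 2000 12:00 PM.
Feb 14 2000 12:00 PM + 2 h = Feb 14 2000 2:00 PM.
Feb 14 2000 2:00 PM + 2 h = Feb 14 2000 4:00 PM.
Feb 14 2000 4:00 PM + 2 h = Feb 14 2000 6:00 PM.
Feb 14 2000 6:00 PM + 2 h = Feb 14 2000 8:00 PM.
Feb 14 2000 8:00 PM + 2 h = Feb 14 2000 10:00 PM.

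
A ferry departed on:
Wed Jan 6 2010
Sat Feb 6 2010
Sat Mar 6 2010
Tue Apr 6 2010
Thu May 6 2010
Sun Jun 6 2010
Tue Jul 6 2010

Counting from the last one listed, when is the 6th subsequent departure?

Gaps: 31, 28, 31, 30, 31, 30 days — not constant. Every event is on the 6th of the month.
Pattern: the 6th of each month.
Next: August 2010 → Fri Aug 6 2010.
Next: September 2010 → Mon Sep 6 2010.
October 2010: Wed Oct 6 2010.
November 2010: Sat Nov 6 2010.
December 2010: Mon Dec 6 2010.
January 2011: Thu Jan 6 2011.

Thu Jan 6 2011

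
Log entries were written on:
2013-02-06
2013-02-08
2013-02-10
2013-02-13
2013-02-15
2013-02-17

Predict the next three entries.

Every event lands on a Wednesday or Friday or Sunday (gaps cycle 2, 2, 3, 2, 2).
So the schedule is: every Wednesday, Friday and Sunday.
Next Wednesday: 2013-02-20.
Next Friday: 2013-02-22.
The following Sunday is 2013-02-24.

2013-02-20, 2013-02-22, 2013-02-24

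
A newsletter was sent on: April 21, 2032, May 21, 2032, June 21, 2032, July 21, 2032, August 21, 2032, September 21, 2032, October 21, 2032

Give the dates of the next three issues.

The day-of-month is always 21 (30, 31, 30, 31, 31, 30 days between events).
So this recurs on the 21st of each month.
Next: November 2032 → November 21, 2032.
December 2032: December 21, 2032.
Next: January 2033 → January 21, 2033.

November 21, 2032; December 21, 2032; January 21, 2033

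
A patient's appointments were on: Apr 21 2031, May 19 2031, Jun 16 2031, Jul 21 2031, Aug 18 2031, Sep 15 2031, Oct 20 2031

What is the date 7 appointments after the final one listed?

May 17 2032

Gaps: 28, 28, 35, 28, 28, 35 days — a mix of 28 and 35. Every date is a Monday.
Each is the 3rd Monday of its month.
3rd Monday of November 2031: Nov 17 2031.
3rd Monday of December 2031: Dec 15 2031.
January 2032 — 3rd Monday is Jan 19 2032.
3rd Monday of February 2032: Feb 16 2032.
3rd Monday of March 2032: Mar 15 2032.
April 2032 — 3rd Monday is Apr 19 2032.
3rd Monday of May 2032: May 17 2032.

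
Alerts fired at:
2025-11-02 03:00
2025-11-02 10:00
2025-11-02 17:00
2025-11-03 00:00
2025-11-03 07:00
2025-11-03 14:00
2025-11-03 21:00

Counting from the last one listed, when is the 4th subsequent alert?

Gaps: 7, 7, 7, 7, 7, 7 hours — each event is 7 hours after the previous one.
2025-11-03 21:00 + 7 h = 2025-11-04 04:00.
2025-11-04 04:00 + 7 h = 2025-11-04 11:00.
2025-11-04 11:00 + 7 h = 2025-11-04 18:00.
2025-11-04 18:00 + 7 h = 2025-11-05 01:00.

2025-11-05 01:00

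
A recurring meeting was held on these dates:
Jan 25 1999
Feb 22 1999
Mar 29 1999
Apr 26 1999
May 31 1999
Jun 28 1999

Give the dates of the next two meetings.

These are Mondays with 28, 35, 28, 35, 28-day gaps.
Each is the final Monday of its month — Mar 29 1999 is past the 28th, so '4th Monday' doesn't fit.
Last Monday of July 1999: Jul 26 1999.
August 1999 ends with Monday Aug 30 1999.

Jul 26 1999, Aug 30 1999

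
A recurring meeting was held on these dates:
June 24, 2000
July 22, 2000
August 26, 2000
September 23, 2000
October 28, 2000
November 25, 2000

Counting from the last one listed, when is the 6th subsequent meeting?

May 26, 2001

These are Saturdays at 28- or 35-day spacing (28, 35, 28, 35, 28).
The pattern: 4th Saturday of the month.
December 2000 — 4th Saturday is December 23, 2000.
4th Saturday of January 2001: January 27, 2001.
4th Saturday of February 2001: February 24, 2001.
March 2001 — 4th Saturday is March 24, 2001.
April 2001 — 4th Saturday is April 28, 2001.
4th Saturday of May 2001: May 26, 2001.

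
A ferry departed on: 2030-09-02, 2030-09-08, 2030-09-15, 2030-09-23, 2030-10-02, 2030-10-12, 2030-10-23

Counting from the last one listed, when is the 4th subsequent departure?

2030-12-16

Intervals are 6, 7, 8, 9, 10, 11 days — an arithmetic progression with common difference 1.
Next gap: 12 days. 2030-10-23 + 12 days = 2030-11-04.
Next gap: 13 days. 2030-11-04 + 13 days = 2030-11-17.
Next gap: 14 days. 2030-11-17 + 14 days = 2030-12-01.
Next gap: 15 days. 2030-12-01 + 15 days = 2030-12-16.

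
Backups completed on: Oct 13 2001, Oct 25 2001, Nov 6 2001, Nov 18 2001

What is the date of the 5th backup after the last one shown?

Every event comes 12 days after the last (12, 12, 12).
Nov 18 2001 + 12 days = Nov 30 2001.
Nov 30 2001 + 12 days = Dec 12 2001.
Dec 12 2001 + 12 days = Dec 24 2001.
Dec 24 2001 + 12 days = Jan 5 2002.
Jan 5 2002 + 12 days = Jan 17 2002.

Jan 17 2002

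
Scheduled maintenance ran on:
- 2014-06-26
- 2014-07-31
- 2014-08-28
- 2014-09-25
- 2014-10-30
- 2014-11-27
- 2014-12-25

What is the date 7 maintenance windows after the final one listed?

2015-07-30

All Thursdays; the gaps (35, 28, 28, 35, 28, 28) vary with month length.
This is the last Thursday of each month.
January 2015 ends with Thursday 2015-01-29.
Last Thursday of February 2015: 2015-02-26.
Last Thursday of March 2015: 2015-03-26.
April 2015 ends with Thursday 2015-04-30.
Last Thursday of May 2015: 2015-05-28.
Last Thursday of June 2015: 2015-06-25.
Last Thursday of July 2015: 2015-07-30.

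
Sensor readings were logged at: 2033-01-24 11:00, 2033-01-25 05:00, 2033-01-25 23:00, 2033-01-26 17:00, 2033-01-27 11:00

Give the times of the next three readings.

Gaps: 18, 18, 18, 18 hours — each event is 18 hours after the previous one.
2033-01-27 11:00 + 18 h = 2033-01-28 05:00.
2033-01-28 05:00 + 18 h = 2033-01-28 23:00.
2033-01-28 23:00 + 18 h = 2033-01-29 17:00.

2033-01-28 05:00, 2033-01-28 23:00, 2033-01-29 17:00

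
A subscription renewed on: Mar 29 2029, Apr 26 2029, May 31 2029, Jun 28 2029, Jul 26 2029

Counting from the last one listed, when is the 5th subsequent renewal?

All Thursdays; the gaps (28, 35, 28, 28) vary with month length.
This is the last Thursday of each month.
August 2029 ends with Thursday Aug 30 2029.
Last Thursday of September 2029: Sep 27 2029.
Last Thursday of October 2029: Oct 25 2029.
Last Thursday of November 2029: Nov 29 2029.
Last Thursday of December 2029: Dec 27 2029.

Dec 27 2029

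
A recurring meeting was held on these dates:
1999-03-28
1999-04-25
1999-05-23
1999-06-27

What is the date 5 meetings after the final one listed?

1999-11-28

Gaps: 28, 28, 35 days — a mix of 28 and 35. Every date is a Sunday.
Each is the 4th Sunday of its month.
July 1999 — 4th Sunday is 1999-07-25.
August 1999 — 4th Sunday is 1999-08-22.
4th Sunday of September 1999: 1999-09-26.
October 1999 — 4th Sunday is 1999-10-24.
4th Sunday of November 1999: 1999-11-28.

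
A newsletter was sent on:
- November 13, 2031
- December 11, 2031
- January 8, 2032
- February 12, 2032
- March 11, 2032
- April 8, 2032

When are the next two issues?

May 13, 2032; June 10, 2032

These are Thursdays at 28- or 35-day spacing (28, 28, 35, 28, 28).
The pattern: 2nd Thursday of the month.
2nd Thursday of May 2032: May 13, 2032.
June 2032 — 2nd Thursday is June 10, 2032.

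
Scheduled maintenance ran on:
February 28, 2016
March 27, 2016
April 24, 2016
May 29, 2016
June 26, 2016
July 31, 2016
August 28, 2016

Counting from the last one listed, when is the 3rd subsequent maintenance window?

Every date is a Sunday; gaps 28, 28, 35, 28, 35, 28 days.
Each is the last Sunday of its month (at least one falls on the 29th or later, ruling out '4th Sunday').
September 2016 ends with Sunday September 25, 2016.
Last Sunday of October 2016: October 30, 2016.
Last Sunday of November 2016: November 27, 2016.

November 27, 2016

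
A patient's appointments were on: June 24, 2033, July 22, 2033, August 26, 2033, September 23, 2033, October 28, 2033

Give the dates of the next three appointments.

Gaps: 28, 35, 28, 35 days — a mix of 28 and 35. Every date is a Friday.
Each is the 4th Friday of its month.
November 2033 — 4th Friday is November 25, 2033.
December 2033 — 4th Friday is December 23, 2033.
January 2034 — 4th Friday is January 27, 2034.

November 25, 2033; December 23, 2033; January 27, 2034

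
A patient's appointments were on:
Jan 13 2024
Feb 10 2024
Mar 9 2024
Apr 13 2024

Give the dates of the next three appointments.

Gaps: 28, 28, 35 days — a mix of 28 and 35. Every date is a Saturday.
Each is the 2nd Saturday of its month.
May 2024 — 2nd Saturday is May 11 2024.
2nd Saturday of June 2024: Jun 8 2024.
2nd Saturday of July 2024: Jul 13 2024.

May 11 2024, Jun 8 2024, Jul 13 2024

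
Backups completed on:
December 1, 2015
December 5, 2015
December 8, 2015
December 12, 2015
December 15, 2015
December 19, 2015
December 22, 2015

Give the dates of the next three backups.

December 26, 2015; December 29, 2015; January 2, 2016

Every event lands on a Tuesday or Saturday (gaps cycle 4, 3, 4, 3, 4, 3).
So the schedule is: every Tuesday and Saturday.
Next Saturday: December 26, 2015.
The following Tuesday is December 29, 2015.
The following Saturday is January 2, 2016.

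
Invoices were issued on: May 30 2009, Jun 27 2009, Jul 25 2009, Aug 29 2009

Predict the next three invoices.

These are Saturdays with 28, 28, 35-day gaps.
Each is the final Saturday of its month — May 30 2009 is past the 28th, so '4th Saturday' doesn't fit.
September 2009 ends with Saturday Sep 26 2009.
Last Saturday of October 2009: Oct 31 2009.
Last Saturday of November 2009: Nov 28 2009.

Sep 26 2009, Oct 31 2009, Nov 28 2009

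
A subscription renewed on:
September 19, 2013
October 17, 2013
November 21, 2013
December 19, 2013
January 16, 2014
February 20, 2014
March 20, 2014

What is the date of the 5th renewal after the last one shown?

August 21, 2014

These are Thursdays at 28- or 35-day spacing (28, 35, 28, 28, 35, 28).
The pattern: 3rd Thursday of the month.
April 2014 — 3rd Thursday is April 17, 2014.
May 2014 — 3rd Thursday is May 15, 2014.
June 2014 — 3rd Thursday is June 19, 2014.
July 2014 — 3rd Thursday is July 17, 2014.
August 2014 — 3rd Thursday is August 21, 2014.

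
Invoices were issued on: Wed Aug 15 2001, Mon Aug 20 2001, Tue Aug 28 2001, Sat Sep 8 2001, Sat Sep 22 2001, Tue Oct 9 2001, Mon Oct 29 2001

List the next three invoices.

The spacing grows by 3 each time: 5, 8, 11, 14, 17, 20 days.
Next gap: 23 days. Mon Oct 29 2001 + 23 days = Wed Nov 21 2001.
Next gap: 26 days. Wed Nov 21 2001 + 26 days = Mon Dec 17 2001.
Next gap: 29 days. Mon Dec 17 2001 + 29 days = Tue Jan 15 2002.

Wed Nov 21 2001, Mon Dec 17 2001, Tue Jan 15 2002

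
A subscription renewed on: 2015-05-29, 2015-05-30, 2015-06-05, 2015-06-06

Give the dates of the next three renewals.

2015-06-12, 2015-06-13, 2015-06-19

The gap pattern 1, 6, 1 repeats every 2 events.
These are the Fridays and Saturdays of each week.
The following Friday is 2015-06-12.
The following Saturday is 2015-06-13.
The following Friday is 2015-06-19.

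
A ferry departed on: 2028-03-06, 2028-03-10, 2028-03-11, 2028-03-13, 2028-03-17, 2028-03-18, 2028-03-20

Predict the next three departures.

The gap pattern 4, 1, 2, 4, 1, 2 repeats every 3 events.
These are the Mondays, Fridays and Saturdays of each week.
The following Friday is 2028-03-24.
Next Saturday: 2028-03-25.
The following Monday is 2028-03-27.

2028-03-24, 2028-03-25, 2028-03-27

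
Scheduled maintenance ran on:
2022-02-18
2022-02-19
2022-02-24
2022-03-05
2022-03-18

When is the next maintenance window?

Intervals are 1, 5, 9, 13 days — an arithmetic progression with common difference 4.
Next gap: 17 days. 2022-03-18 + 17 days = 2022-04-04.

2022-04-04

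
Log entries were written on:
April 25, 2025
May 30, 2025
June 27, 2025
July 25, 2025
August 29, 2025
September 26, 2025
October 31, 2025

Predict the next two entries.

November 28, 2025; December 26, 2025

Every date is a Friday; gaps 35, 28, 28, 35, 28, 35 days.
Each is the last Friday of its month (at least one falls on the 29th or later, ruling out '4th Friday').
November 2025 ends with Friday November 28, 2025.
December 2025 ends with Friday December 26, 2025.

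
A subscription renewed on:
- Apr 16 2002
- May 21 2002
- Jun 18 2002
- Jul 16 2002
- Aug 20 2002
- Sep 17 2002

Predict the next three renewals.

Gaps: 35, 28, 28, 35, 28 days — a mix of 28 and 35. Every date is a Tuesday.
Each is the 3rd Tuesday of its month.
October 2002 — 3rd Tuesday is Oct 15 2002.
3rd Tuesday of November 2002: Nov 19 2002.
3rd Tuesday of December 2002: Dec 17 2002.

Oct 15 2002, Nov 19 2002, Dec 17 2002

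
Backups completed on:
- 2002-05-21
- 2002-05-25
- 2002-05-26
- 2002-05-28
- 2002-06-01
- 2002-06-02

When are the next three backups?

Every event lands on a Tuesday or Saturday or Sunday (gaps cycle 4, 1, 2, 4, 1).
So the schedule is: every Tuesday, Saturday and Sunday.
Next Tuesday: 2002-06-04.
The following Saturday is 2002-06-08.
Next Sunday: 2002-06-09.

2002-06-04, 2002-06-08, 2002-06-09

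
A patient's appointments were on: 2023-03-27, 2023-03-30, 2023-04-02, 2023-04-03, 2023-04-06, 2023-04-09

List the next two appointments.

2023-04-10, 2023-04-13

The gap pattern 3, 3, 1, 3, 3 repeats every 3 events.
These are the Mondays, Thursdays and Sundays of each week.
The following Monday is 2023-04-10.
The following Thursday is 2023-04-13.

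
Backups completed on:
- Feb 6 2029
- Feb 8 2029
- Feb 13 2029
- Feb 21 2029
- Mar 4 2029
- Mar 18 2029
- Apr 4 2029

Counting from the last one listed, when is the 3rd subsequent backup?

Jun 12 2029

Intervals are 2, 5, 8, 11, 14, 17 days — an arithmetic progression with common difference 3.
Next gap: 20 days. Apr 4 2029 + 20 days = Apr 24 2029.
Next gap: 23 days. Apr 24 2029 + 23 days = May 17 2029.
Next gap: 26 days. May 17 2029 + 26 days = Jun 12 2029.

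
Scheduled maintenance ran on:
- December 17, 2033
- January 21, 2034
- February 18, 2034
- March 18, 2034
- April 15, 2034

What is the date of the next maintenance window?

Gaps: 35, 28, 28, 28 days — a mix of 28 and 35. Every date is a Saturday.
Each is the 3rd Saturday of its month.
3rd Saturday of May 2034: May 20, 2034.

May 20, 2034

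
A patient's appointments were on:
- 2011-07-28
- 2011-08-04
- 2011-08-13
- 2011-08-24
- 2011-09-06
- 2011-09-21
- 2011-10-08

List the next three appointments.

2011-10-27, 2011-11-17, 2011-12-10

Gaps: 7, 9, 11, 13, 15, 17 days — each gap is 2 larger than the previous one.
Next gap: 19 days. 2011-10-08 + 19 days = 2011-10-27.
Next gap: 21 days. 2011-10-27 + 21 days = 2011-11-17.
Next gap: 23 days. 2011-11-17 + 23 days = 2011-12-10.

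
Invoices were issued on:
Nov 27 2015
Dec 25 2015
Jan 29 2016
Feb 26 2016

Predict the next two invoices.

Mar 25 2016, Apr 29 2016

All Fridays; the gaps (28, 35, 28) vary with month length.
This is the last Friday of each month.
Last Friday of March 2016: Mar 25 2016.
April 2016 ends with Friday Apr 29 2016.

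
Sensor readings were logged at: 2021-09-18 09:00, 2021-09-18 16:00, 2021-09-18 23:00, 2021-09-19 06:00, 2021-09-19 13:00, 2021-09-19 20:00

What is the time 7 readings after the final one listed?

Gaps: 7, 7, 7, 7, 7 hours — each event is 7 hours after the previous one.
2021-09-19 20:00 + 7 h = 2021-09-20 03:00.
2021-09-20 03:00 + 7 h = 2021-09-20 10:00.
2021-09-20 10:00 + 7 h = 2021-09-20 17:00.
2021-09-20 17:00 + 7 h = 2021-09-21 00:00.
2021-09-21 00:00 + 7 h = 2021-09-21 07:00.
2021-09-21 07:00 + 7 h = 2021-09-21 14:00.
2021-09-21 14:00 + 7 h = 2021-09-21 21:00.

2021-09-21 21:00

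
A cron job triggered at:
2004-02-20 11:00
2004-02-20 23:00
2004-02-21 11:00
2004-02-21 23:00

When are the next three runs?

Gaps: 12, 12, 12 hours — each event is 12 hours after the previous one.
2004-02-21 23:00 + 12 h = 2004-02-22 11:00.
2004-02-22 11:00 + 12 h = 2004-02-22 23:00.
2004-02-22 23:00 + 12 h = 2004-02-23 11:00.

2004-02-22 11:00, 2004-02-22 23:00, 2004-02-23 11:00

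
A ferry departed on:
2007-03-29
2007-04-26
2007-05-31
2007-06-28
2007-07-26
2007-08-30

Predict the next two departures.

2007-09-27, 2007-10-25

Every date is a Thursday; gaps 28, 35, 28, 28, 35 days.
Each is the last Thursday of its month (at least one falls on the 29th or later, ruling out '4th Thursday').
Last Thursday of September 2007: 2007-09-27.
October 2007 ends with Thursday 2007-10-25.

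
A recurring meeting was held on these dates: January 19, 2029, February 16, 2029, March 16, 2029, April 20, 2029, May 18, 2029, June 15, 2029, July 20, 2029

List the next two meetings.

August 17, 2029; September 21, 2029

All dates are Fridays, 28, 28, 35, 28, 28, 35 days apart.
Specifically, the 3rd Friday of each month.
August 2029 — 3rd Friday is August 17, 2029.
September 2029 — 3rd Friday is September 21, 2029.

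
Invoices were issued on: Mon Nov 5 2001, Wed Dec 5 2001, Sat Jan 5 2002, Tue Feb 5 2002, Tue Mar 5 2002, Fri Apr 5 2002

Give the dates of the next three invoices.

Sun May 5 2002, Wed Jun 5 2002, Fri Jul 5 2002

Gaps: 30, 31, 31, 28, 31 days — not constant. Every event is on the 5th of the month.
Pattern: the 5th of each month.
Next: May 2002 → Sun May 5 2002.
Next: June 2002 → Wed Jun 5 2002.
July 2002: Fri Jul 5 2002.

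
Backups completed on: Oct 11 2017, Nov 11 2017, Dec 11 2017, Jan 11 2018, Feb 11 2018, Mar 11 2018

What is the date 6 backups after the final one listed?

Sep 11 2018

The day-of-month is always 11 (31, 30, 31, 31, 28 days between events).
So this recurs on the 11th of each month.
Next: April 2018 → Apr 11 2018.
May 2018: May 11 2018.
Next: June 2018 → Jun 11 2018.
July 2018: Jul 11 2018.
Next: August 2018 → Aug 11 2018.
September 2018: Sep 11 2018.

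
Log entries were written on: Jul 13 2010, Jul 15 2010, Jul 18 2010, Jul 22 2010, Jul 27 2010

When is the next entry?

Aug 2 2010

The spacing grows by 1 each time: 2, 3, 4, 5 days.
Next gap: 6 days. Jul 27 2010 + 6 days = Aug 2 2010.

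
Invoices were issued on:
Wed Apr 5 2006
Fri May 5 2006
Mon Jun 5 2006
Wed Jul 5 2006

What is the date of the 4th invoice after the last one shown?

Sun Nov 5 2006

Each date is the 5th; the gaps (30, 31, 30) track the month lengths.
The rule is the 5th of each month.
August 2006: Sat Aug 5 2006.
September 2006: Tue Sep 5 2006.
Next: October 2006 → Thu Oct 5 2006.
November 2006: Sun Nov 5 2006.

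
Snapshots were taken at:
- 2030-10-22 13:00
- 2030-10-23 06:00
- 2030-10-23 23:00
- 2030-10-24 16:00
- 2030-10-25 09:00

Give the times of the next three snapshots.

2030-10-26 02:00, 2030-10-26 19:00, 2030-10-27 12:00

Gaps: 17, 17, 17, 17 hours — each event is 17 hours after the previous one.
2030-10-25 09:00 + 17 h = 2030-10-26 02:00.
2030-10-26 02:00 + 17 h = 2030-10-26 19:00.
2030-10-26 19:00 + 17 h = 2030-10-27 12:00.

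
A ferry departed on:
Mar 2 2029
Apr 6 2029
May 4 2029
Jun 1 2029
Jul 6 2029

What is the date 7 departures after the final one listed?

Feb 1 2030

All dates are Fridays, 35, 28, 28, 35 days apart.
Specifically, the 1st Friday of each month.
August 2029 — 1st Friday is Aug 3 2029.
1st Friday of September 2029: Sep 7 2029.
October 2029 — 1st Friday is Oct 5 2029.
1st Friday of November 2029: Nov 2 2029.
December 2029 — 1st Friday is Dec 7 2029.
January 2030 — 1st Friday is Jan 4 2030.
1st Friday of February 2030: Feb 1 2030.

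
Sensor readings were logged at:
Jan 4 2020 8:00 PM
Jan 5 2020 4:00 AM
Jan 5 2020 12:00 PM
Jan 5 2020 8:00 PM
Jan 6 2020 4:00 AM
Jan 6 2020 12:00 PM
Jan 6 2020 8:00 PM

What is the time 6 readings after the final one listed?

Jan 8 2020 8:00 PM

Spacing: 8, 8, 8, 8, 8, 8 h — constant 8 h.
Jan 6 2020 8:00 PM + 8 h = Jan 7 2020 4:00 AM.
Jan 7 2020 4:00 AM + 8 h = Jan 7 2020 12:00 PM.
Jan 7 2020 12:00 PM + 8 h = Jan 7 2020 8:00 PM.
Jan 7 2020 8:00 PM + 8 h = Jan 8 2020 4:00 AM.
Jan 8 2020 4:00 AM + 8 h = Jan 8 2020 12:00 PM.
Jan 8 2020 12:00 PM + 8 h = Jan 8 2020 8:00 PM.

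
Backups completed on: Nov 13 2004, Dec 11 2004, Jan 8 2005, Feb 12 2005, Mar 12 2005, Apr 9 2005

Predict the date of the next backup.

Gaps: 28, 28, 35, 28, 28 days — a mix of 28 and 35. Every date is a Saturday.
Each is the 2nd Saturday of its month.
May 2005 — 2nd Saturday is May 14 2005.

May 14 2005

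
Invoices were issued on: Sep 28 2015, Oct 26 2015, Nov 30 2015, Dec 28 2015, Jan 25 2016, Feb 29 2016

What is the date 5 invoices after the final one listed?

These are Mondays with 28, 35, 28, 28, 35-day gaps.
Each is the final Monday of its month — Nov 30 2015 is past the 28th, so '4th Monday' doesn't fit.
Last Monday of March 2016: Mar 28 2016.
Last Monday of April 2016: Apr 25 2016.
May 2016 ends with Monday May 30 2016.
June 2016 ends with Monday Jun 27 2016.
July 2016 ends with Monday Jul 25 2016.

Jul 25 2016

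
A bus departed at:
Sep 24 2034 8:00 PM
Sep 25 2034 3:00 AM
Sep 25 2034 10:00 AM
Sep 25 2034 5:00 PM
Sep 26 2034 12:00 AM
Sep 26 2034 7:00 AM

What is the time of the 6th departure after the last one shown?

Sep 28 2034 1:00 AM

Gaps: 7, 7, 7, 7, 7 hours — each event is 7 hours after the previous one.
Sep 26 2034 7:00 AM + 7 h = Sep 26 2034 2:00 PM.
Sep 26 2034 2:00 PM + 7 h = Sep 26 2034 9:00 PM.
Sep 26 2034 9:00 PM + 7 h = Sep 27 2034 4:00 AM.
Sep 27 2034 4:00 AM + 7 h = Sep 27 2034 11:00 AM.
Sep 27 2034 11:00 AM + 7 h = Sep 27 2034 6:00 PM.
Sep 27 2034 6:00 PM + 7 h = Sep 28 2034 1:00 AM.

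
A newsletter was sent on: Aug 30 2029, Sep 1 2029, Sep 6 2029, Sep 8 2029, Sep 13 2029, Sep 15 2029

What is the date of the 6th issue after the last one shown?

Oct 6 2029

Gaps: 2, 5, 2, 5, 2 days — not constant, but cyclic with period 2.
The events fall on every Thursday and Saturday.
The following Thursday is Sep 20 2029.
Next Saturday: Sep 22 2029.
The following Thursday is Sep 27 2029.
The following Saturday is Sep 29 2029.
Next Thursday: Oct 4 2029.
The following Saturday is Oct 6 2029.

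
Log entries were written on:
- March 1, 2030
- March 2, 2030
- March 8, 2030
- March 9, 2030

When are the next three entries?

The gap pattern 1, 6, 1 repeats every 2 events.
These are the Fridays and Saturdays of each week.
Next Friday: March 15, 2030.
Next Saturday: March 16, 2030.
Next Friday: March 22, 2030.

March 15, 2030; March 16, 2030; March 22, 2030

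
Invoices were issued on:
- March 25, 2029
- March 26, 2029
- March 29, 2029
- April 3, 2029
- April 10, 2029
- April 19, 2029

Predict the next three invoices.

April 30, 2029; May 13, 2029; May 28, 2029

Gaps: 1, 3, 5, 7, 9 days — each gap is 2 larger than the previous one.
Next gap: 11 days. April 19, 2029 + 11 days = April 30, 2029.
Next gap: 13 days. April 30, 2029 + 13 days = May 13, 2029.
Next gap: 15 days. May 13, 2029 + 15 days = May 28, 2029.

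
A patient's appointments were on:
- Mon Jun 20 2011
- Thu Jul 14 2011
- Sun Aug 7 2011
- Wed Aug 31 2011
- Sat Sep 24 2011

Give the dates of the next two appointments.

Gaps between consecutive events: 24, 24, 24, 24 days — a constant 24-day interval.
Sat Sep 24 2011 + 24 days = Tue Oct 18 2011.
Tue Oct 18 2011 + 24 days = Fri Nov 11 2011.

Tue Oct 18 2011, Fri Nov 11 2011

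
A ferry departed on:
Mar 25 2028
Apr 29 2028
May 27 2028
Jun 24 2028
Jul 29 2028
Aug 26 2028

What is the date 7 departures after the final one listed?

Mar 31 2029

These are Saturdays with 35, 28, 28, 35, 28-day gaps.
Each is the final Saturday of its month — Apr 29 2028 is past the 28th, so '4th Saturday' doesn't fit.
September 2028 ends with Saturday Sep 30 2028.
October 2028 ends with Saturday Oct 28 2028.
November 2028 ends with Saturday Nov 25 2028.
December 2028 ends with Saturday Dec 30 2028.
January 2029 ends with Saturday Jan 27 2029.
February 2029 ends with Saturday Feb 24 2029.
March 2029 ends with Saturday Mar 31 2029.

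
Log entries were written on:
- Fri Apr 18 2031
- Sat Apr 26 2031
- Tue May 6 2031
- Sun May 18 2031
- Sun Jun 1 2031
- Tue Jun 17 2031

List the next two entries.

Intervals are 8, 10, 12, 14, 16 days — an arithmetic progression with common difference 2.
Next gap: 18 days. Tue Jun 17 2031 + 18 days = Sat Jul 5 2031.
Next gap: 20 days. Sat Jul 5 2031 + 20 days = Fri Jul 25 2031.

Sat Jul 5 2031, Fri Jul 25 2031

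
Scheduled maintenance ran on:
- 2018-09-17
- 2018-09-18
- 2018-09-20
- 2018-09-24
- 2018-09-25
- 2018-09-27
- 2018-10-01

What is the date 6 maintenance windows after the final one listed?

2018-10-15

Gaps: 1, 2, 4, 1, 2, 4 days — not constant, but cyclic with period 3.
The events fall on every Monday, Tuesday and Thursday.
The following Tuesday is 2018-10-02.
The following Thursday is 2018-10-04.
The following Monday is 2018-10-08.
The following Tuesday is 2018-10-09.
The following Thursday is 2018-10-11.
The following Monday is 2018-10-15.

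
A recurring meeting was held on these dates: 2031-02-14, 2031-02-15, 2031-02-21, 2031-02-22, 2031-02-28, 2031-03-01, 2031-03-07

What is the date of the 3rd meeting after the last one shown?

Gaps: 1, 6, 1, 6, 1, 6 days — not constant, but cyclic with period 2.
The events fall on every Friday and Saturday.
The following Saturday is 2031-03-08.
Next Friday: 2031-03-14.
The following Saturday is 2031-03-15.

2031-03-15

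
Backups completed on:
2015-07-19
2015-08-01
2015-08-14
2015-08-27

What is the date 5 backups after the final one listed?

Every event comes 13 days after the last (13, 13, 13).
2015-08-27 + 13 days = 2015-09-09.
2015-09-09 + 13 days = 2015-09-22.
2015-09-22 + 13 days = 2015-10-05.
2015-10-05 + 13 days = 2015-10-18.
2015-10-18 + 13 days = 2015-10-31.

2015-10-31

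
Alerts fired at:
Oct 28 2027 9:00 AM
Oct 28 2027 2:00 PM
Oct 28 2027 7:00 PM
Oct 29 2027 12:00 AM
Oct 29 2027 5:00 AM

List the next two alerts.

Spacing: 5, 5, 5, 5 h — constant 5 h.
Oct 29 2027 5:00 AM + 5 h = Oct 29 2027 10:00 AM.
Oct 29 2027 10:00 AM + 5 h = Oct 29 2027 3:00 PM.

Oct 29 2027 10:00 AM, Oct 29 2027 3:00 PM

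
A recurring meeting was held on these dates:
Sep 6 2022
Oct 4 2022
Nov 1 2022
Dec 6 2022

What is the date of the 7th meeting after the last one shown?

These are Tuesdays at 28- or 35-day spacing (28, 28, 35).
The pattern: 1st Tuesday of the month.
1st Tuesday of January 2023: Jan 3 2023.
February 2023 — 1st Tuesday is Feb 7 2023.
1st Tuesday of March 2023: Mar 7 2023.
1st Tuesday of April 2023: Apr 4 2023.
1st Tuesday of May 2023: May 2 2023.
1st Tuesday of June 2023: Jun 6 2023.
July 2023 — 1st Tuesday is Jul 4 2023.

Jul 4 2023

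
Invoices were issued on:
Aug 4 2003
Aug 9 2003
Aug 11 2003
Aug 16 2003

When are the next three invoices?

Aug 18 2003, Aug 23 2003, Aug 25 2003

Gaps: 5, 2, 5 days — not constant, but cyclic with period 2.
The events fall on every Monday and Saturday.
Next Monday: Aug 18 2003.
Next Saturday: Aug 23 2003.
Next Monday: Aug 25 2003.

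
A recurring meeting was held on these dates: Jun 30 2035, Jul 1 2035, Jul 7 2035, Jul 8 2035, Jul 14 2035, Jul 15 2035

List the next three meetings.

Gaps: 1, 6, 1, 6, 1 days — not constant, but cyclic with period 2.
The events fall on every Saturday and Sunday.
Next Saturday: Jul 21 2035.
Next Sunday: Jul 22 2035.
The following Saturday is Jul 28 2035.

Jul 21 2035, Jul 22 2035, Jul 28 2035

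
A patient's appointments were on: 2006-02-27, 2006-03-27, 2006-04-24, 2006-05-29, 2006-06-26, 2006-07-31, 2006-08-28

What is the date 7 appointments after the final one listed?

2007-03-26

All Mondays; the gaps (28, 28, 35, 28, 35, 28) vary with month length.
This is the last Monday of each month.
Last Monday of September 2006: 2006-09-25.
Last Monday of October 2006: 2006-10-30.
Last Monday of November 2006: 2006-11-27.
Last Monday of December 2006: 2006-12-25.
January 2007 ends with Monday 2007-01-29.
Last Monday of February 2007: 2007-02-26.
March 2007 ends with Monday 2007-03-26.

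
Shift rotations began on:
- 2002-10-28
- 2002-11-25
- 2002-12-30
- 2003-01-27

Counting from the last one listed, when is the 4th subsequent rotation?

These are Mondays with 28, 35, 28-day gaps.
Each is the final Monday of its month — 2002-12-30 is past the 28th, so '4th Monday' doesn't fit.
February 2003 ends with Monday 2003-02-24.
March 2003 ends with Monday 2003-03-31.
April 2003 ends with Monday 2003-04-28.
Last Monday of May 2003: 2003-05-26.

2003-05-26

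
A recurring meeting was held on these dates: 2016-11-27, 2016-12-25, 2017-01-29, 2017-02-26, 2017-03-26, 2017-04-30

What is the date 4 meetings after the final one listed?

2017-08-27

All Sundays; the gaps (28, 35, 28, 28, 35) vary with month length.
This is the last Sunday of each month.
May 2017 ends with Sunday 2017-05-28.
June 2017 ends with Sunday 2017-06-25.
Last Sunday of July 2017: 2017-07-30.
Last Sunday of August 2017: 2017-08-27.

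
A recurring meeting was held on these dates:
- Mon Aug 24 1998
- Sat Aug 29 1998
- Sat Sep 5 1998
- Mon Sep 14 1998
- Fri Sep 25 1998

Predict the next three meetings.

Gaps: 5, 7, 9, 11 days — each gap is 2 larger than the previous one.
Next gap: 13 days. Fri Sep 25 1998 + 13 days = Thu Oct 8 1998.
Next gap: 15 days. Thu Oct 8 1998 + 15 days = Fri Oct 23 1998.
Next gap: 17 days. Fri Oct 23 1998 + 17 days = Mon Nov 9 1998.

Thu Oct 8 1998, Fri Oct 23 1998, Mon Nov 9 1998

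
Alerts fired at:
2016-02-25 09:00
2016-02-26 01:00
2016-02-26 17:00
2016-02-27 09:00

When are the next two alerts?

Gaps: 16, 16, 16 hours — each event is 16 hours after the previous one.
2016-02-27 09:00 + 16 h = 2016-02-28 01:00.
2016-02-28 01:00 + 16 h = 2016-02-28 17:00.

2016-02-28 01:00, 2016-02-28 17:00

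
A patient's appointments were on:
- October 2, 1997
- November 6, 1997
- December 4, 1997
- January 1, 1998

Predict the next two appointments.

All dates are Thursdays, 35, 28, 28 days apart.
Specifically, the 1st Thursday of each month.
February 1998 — 1st Thursday is February 5, 1998.
March 1998 — 1st Thursday is March 5, 1998.

February 5, 1998; March 5, 1998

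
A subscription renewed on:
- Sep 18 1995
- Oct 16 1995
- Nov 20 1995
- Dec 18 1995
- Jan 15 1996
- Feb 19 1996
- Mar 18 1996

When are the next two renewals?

Gaps: 28, 35, 28, 28, 35, 28 days — a mix of 28 and 35. Every date is a Monday.
Each is the 3rd Monday of its month.
3rd Monday of April 1996: Apr 15 1996.
May 1996 — 3rd Monday is May 20 1996.

Apr 15 1996, May 20 1996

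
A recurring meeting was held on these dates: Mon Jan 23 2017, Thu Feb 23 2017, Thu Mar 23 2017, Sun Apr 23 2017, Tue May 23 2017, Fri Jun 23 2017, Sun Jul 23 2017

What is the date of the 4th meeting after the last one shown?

Thu Nov 23 2017

The day-of-month is always 23 (31, 28, 31, 30, 31, 30 days between events).
So this recurs on the 23rd of each month.
August 2017: Wed Aug 23 2017.
Next: September 2017 → Sat Sep 23 2017.
Next: October 2017 → Mon Oct 23 2017.
Next: November 2017 → Thu Nov 23 2017.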